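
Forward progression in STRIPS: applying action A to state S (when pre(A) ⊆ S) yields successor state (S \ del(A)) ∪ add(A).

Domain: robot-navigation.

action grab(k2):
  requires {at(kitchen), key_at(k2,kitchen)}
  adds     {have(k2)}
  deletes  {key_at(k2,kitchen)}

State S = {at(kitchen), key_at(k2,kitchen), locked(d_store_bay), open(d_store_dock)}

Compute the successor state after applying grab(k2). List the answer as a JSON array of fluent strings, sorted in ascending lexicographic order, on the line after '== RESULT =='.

Progress:
  pre ⊆ S: {at(kitchen), key_at(k2,kitchen)} ⊆ S  — applicable
  S \ del = {at(kitchen), locked(d_store_bay), open(d_store_dock)}
  ∪ add   = {at(kitchen), have(k2), locked(d_store_bay), open(d_store_dock)}

== RESULT ==
["at(kitchen)", "have(k2)", "locked(d_store_bay)", "open(d_store_dock)"]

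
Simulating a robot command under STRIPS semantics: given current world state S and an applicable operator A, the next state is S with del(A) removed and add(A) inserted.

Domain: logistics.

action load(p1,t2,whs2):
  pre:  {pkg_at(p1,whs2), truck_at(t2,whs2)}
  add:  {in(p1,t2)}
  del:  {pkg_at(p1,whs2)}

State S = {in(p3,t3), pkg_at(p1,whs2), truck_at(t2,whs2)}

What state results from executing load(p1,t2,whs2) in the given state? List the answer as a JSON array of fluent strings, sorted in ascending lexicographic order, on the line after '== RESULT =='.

Compute (S \ del) ∪ add:
  pre ⊆ S: {pkg_at(p1,whs2), truck_at(t2,whs2)} ⊆ S  — applicable
  S \ del = {in(p3,t3), truck_at(t2,whs2)}
  ∪ add   = {in(p1,t2), in(p3,t3), truck_at(t2,whs2)}

== RESULT ==
["in(p1,t2)", "in(p3,t3)", "truck_at(t2,whs2)"]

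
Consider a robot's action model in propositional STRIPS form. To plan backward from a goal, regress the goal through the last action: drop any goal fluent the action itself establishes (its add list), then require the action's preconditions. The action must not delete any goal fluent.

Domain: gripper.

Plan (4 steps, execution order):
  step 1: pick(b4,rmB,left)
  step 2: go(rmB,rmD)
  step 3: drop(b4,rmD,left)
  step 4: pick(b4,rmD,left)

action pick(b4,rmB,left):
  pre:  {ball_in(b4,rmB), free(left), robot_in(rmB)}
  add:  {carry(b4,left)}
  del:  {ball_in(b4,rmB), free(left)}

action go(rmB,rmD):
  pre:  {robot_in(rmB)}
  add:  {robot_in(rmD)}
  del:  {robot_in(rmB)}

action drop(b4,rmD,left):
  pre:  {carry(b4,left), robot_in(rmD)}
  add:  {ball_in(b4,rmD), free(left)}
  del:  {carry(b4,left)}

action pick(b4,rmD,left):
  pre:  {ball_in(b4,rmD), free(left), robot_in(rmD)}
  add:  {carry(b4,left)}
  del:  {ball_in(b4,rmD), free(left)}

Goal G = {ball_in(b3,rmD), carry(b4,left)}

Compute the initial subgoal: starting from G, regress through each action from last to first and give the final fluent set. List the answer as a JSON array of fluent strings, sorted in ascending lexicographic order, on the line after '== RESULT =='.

Regress step by step:
  through step 4 (pick(b4,rmD,left)): drop {carry(b4,left)}, keep {ball_in(b3,rmD)}, require {ball_in(b4,rmD), free(left), robot_in(rmD)}
    → {ball_in(b3,rmD), ball_in(b4,rmD), free(left), robot_in(rmD)}
  through step 3 (drop(b4,rmD,left)): drop {ball_in(b4,rmD), free(left)}, keep {ball_in(b3,rmD), robot_in(rmD)}, require {carry(b4,left), robot_in(rmD)}
    → {ball_in(b3,rmD), carry(b4,left), robot_in(rmD)}
  through step 2 (go(rmB,rmD)): drop {robot_in(rmD)}, keep {ball_in(b3,rmD), carry(b4,left)}, require {robot_in(rmB)}
    → {ball_in(b3,rmD), carry(b4,left), robot_in(rmB)}
  through step 1 (pick(b4,rmB,left)): drop {carry(b4,left)}, keep {ball_in(b3,rmD), robot_in(rmB)}, require {ball_in(b4,rmB), free(left), robot_in(rmB)}
    → {ball_in(b3,rmD), ball_in(b4,rmB), free(left), robot_in(rmB)}

== RESULT ==
["ball_in(b3,rmD)", "ball_in(b4,rmB)", "free(left)", "robot_in(rmB)"]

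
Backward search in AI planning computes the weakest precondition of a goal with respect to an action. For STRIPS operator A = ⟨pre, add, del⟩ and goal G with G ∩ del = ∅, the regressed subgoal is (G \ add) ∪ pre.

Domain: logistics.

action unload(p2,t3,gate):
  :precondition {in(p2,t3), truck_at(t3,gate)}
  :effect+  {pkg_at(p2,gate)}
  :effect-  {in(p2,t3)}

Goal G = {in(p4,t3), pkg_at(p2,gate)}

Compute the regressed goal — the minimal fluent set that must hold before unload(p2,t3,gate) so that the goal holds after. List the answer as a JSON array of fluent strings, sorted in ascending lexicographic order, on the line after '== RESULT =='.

Compute (G \ add) ∪ pre:
  G ∩ del = {}  (empty — regression defined)
  G \ add = {in(p4,t3), pkg_at(p2,gate)} \ {pkg_at(p2,gate)} = {in(p4,t3)}
  ∪ pre   = {in(p4,t3)} ∪ {in(p2,t3), truck_at(t3,gate)}
          = {in(p2,t3), in(p4,t3), truck_at(t3,gate)}

== RESULT ==
["in(p2,t3)", "in(p4,t3)", "truck_at(t3,gate)"]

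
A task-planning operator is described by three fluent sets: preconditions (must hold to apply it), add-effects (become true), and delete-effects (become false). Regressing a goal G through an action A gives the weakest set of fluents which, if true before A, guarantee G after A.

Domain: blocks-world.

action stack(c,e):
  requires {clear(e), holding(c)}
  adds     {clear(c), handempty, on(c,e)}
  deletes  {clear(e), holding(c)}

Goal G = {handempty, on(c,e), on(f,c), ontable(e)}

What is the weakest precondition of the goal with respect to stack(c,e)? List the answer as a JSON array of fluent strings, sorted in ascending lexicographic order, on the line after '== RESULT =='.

Compute (G \ add) ∪ pre:
  G ∩ del = {}  (empty — regression defined)
  G \ add = {handempty, on(c,e), on(f,c), ontable(e)} \ {clear(c), handempty, on(c,e)} = {on(f,c), ontable(e)}
  ∪ pre   = {on(f,c), ontable(e)} ∪ {clear(e), holding(c)}
          = {clear(e), holding(c), on(f,c), ontable(e)}

== RESULT ==
["clear(e)", "holding(c)", "on(f,c)", "ontable(e)"]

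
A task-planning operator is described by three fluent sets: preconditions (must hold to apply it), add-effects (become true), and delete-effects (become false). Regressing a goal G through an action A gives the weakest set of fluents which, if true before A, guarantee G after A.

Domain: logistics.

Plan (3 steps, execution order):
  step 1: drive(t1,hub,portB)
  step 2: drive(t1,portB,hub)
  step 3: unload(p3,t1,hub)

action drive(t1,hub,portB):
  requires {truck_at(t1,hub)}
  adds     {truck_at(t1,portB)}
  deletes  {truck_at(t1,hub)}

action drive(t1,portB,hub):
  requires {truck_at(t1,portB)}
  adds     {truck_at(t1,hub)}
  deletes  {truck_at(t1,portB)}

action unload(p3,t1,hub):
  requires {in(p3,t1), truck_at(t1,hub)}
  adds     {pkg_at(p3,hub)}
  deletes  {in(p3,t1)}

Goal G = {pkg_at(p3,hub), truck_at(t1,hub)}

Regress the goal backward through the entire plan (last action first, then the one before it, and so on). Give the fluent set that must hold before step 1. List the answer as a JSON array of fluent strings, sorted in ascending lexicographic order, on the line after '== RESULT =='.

Regress step by step:
  through step 3 (unload(p3,t1,hub)): drop {pkg_at(p3,hub)}, keep {truck_at(t1,hub)}, require {in(p3,t1), truck_at(t1,hub)}
    → {in(p3,t1), truck_at(t1,hub)}
  through step 2 (drive(t1,portB,hub)): drop {truck_at(t1,hub)}, keep {in(p3,t1)}, require {truck_at(t1,portB)}
    → {in(p3,t1), truck_at(t1,portB)}
  through step 1 (drive(t1,hub,portB)): drop {truck_at(t1,portB)}, keep {in(p3,t1)}, require {truck_at(t1,hub)}
    → {in(p3,t1), truck_at(t1,hub)}

== RESULT ==
["in(p3,t1)", "truck_at(t1,hub)"]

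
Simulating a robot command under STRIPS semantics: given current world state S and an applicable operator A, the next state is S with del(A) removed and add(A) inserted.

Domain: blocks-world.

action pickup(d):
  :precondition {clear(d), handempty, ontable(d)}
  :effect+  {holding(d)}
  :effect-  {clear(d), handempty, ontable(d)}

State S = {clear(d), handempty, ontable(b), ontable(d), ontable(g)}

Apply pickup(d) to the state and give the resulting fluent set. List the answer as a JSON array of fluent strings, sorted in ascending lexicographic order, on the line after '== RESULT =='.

Progress:
  pre ⊆ S: {clear(d), handempty, ontable(d)} ⊆ S  — applicable
  S \ del = {ontable(b), ontable(g)}
  ∪ add   = {holding(d), ontable(b), ontable(g)}

== RESULT ==
["holding(d)", "ontable(b)", "ontable(g)"]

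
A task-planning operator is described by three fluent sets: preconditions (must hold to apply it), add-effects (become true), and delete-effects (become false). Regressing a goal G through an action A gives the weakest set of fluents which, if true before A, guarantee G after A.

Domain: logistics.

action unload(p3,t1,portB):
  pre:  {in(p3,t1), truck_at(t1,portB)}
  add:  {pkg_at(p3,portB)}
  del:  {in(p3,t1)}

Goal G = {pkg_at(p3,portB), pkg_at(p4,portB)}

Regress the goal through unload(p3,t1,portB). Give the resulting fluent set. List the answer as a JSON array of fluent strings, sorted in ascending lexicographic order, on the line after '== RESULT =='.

Compute (G \ add) ∪ pre:
  G ∩ del = {}  (empty — regression defined)
  G \ add = {pkg_at(p3,portB), pkg_at(p4,portB)} \ {pkg_at(p3,portB)} = {pkg_at(p4,portB)}
  ∪ pre   = {pkg_at(p4,portB)} ∪ {in(p3,t1), truck_at(t1,portB)}
          = {in(p3,t1), pkg_at(p4,portB), truck_at(t1,portB)}

== RESULT ==
["in(p3,t1)", "pkg_at(p4,portB)", "truck_at(t1,portB)"]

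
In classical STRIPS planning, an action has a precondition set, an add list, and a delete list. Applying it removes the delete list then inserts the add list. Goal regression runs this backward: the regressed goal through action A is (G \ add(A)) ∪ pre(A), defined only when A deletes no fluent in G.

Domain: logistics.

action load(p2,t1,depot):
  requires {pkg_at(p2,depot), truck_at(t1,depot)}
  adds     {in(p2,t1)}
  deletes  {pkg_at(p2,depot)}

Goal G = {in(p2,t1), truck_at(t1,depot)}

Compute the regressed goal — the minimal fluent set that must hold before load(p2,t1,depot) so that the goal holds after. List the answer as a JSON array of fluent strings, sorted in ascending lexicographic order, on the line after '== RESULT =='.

Compute (G \ add) ∪ pre:
  G ∩ del = {}  (empty — regression defined)
  G \ add = {in(p2,t1), truck_at(t1,depot)} \ {in(p2,t1)} = {truck_at(t1,depot)}
  ∪ pre   = {truck_at(t1,depot)} ∪ {pkg_at(p2,depot), truck_at(t1,depot)}
          = {pkg_at(p2,depot), truck_at(t1,depot)}

== RESULT ==
["pkg_at(p2,depot)", "truck_at(t1,depot)"]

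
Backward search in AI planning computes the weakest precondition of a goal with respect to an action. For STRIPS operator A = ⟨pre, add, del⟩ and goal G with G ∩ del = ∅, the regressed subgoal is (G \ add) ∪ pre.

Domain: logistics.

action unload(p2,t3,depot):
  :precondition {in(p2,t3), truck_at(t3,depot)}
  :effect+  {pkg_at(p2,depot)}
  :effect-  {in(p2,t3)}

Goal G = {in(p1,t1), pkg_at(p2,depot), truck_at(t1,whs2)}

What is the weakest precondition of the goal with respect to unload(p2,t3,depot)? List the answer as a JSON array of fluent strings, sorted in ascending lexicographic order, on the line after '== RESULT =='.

Regress:
  G ∩ del = {}  (empty — regression defined)
  G \ add = {in(p1,t1), pkg_at(p2,depot), truck_at(t1,whs2)} \ {pkg_at(p2,depot)} = {in(p1,t1), truck_at(t1,whs2)}
  ∪ pre   = {in(p1,t1), truck_at(t1,whs2)} ∪ {in(p2,t3), truck_at(t3,depot)}
          = {in(p1,t1), in(p2,t3), truck_at(t1,whs2), truck_at(t3,depot)}

== RESULT ==
["in(p1,t1)", "in(p2,t3)", "truck_at(t1,whs2)", "truck_at(t3,depot)"]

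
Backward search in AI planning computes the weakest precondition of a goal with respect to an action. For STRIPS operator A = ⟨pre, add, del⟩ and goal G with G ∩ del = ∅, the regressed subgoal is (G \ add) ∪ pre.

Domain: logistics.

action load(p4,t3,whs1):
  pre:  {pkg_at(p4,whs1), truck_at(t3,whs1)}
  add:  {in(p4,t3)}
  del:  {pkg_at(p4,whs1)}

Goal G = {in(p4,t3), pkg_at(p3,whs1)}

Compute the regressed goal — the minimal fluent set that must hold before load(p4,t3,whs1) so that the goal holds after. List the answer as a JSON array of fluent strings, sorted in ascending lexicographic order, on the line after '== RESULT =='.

Regress:
  G ∩ del = {}  (empty — regression defined)
  G \ add = {in(p4,t3), pkg_at(p3,whs1)} \ {in(p4,t3)} = {pkg_at(p3,whs1)}
  ∪ pre   = {pkg_at(p3,whs1)} ∪ {pkg_at(p4,whs1), truck_at(t3,whs1)}
          = {pkg_at(p3,whs1), pkg_at(p4,whs1), truck_at(t3,whs1)}

== RESULT ==
["pkg_at(p3,whs1)", "pkg_at(p4,whs1)", "truck_at(t3,whs1)"]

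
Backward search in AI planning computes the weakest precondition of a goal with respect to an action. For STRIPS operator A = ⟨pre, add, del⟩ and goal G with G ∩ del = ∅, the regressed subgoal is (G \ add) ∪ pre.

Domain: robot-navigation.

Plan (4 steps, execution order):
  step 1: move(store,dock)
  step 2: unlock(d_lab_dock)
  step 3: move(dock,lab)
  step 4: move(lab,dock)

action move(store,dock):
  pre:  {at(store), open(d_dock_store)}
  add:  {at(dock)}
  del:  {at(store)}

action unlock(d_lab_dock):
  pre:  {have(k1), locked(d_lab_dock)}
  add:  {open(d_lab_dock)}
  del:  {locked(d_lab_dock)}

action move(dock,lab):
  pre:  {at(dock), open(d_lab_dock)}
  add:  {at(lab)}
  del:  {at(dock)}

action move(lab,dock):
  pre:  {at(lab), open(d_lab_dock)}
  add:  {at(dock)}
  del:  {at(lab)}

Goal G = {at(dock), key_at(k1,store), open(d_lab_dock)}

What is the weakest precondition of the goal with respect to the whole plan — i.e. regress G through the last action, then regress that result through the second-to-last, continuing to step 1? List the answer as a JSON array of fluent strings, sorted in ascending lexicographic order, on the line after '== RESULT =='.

Regress step by step:
  through step 4 (move(lab,dock)): drop {at(dock)}, keep {key_at(k1,store), open(d_lab_dock)}, require {at(lab), open(d_lab_dock)}
    → {at(lab), key_at(k1,store), open(d_lab_dock)}
  through step 3 (move(dock,lab)): drop {at(lab)}, keep {key_at(k1,store), open(d_lab_dock)}, require {at(dock), open(d_lab_dock)}
    → {at(dock), key_at(k1,store), open(d_lab_dock)}
  through step 2 (unlock(d_lab_dock)): drop {open(d_lab_dock)}, keep {at(dock), key_at(k1,store)}, require {have(k1), locked(d_lab_dock)}
    → {at(dock), have(k1), key_at(k1,store), locked(d_lab_dock)}
  through step 1 (move(store,dock)): drop {at(dock)}, keep {have(k1), key_at(k1,store), locked(d_lab_dock)}, require {at(store), open(d_dock_store)}
    → {at(store), have(k1), key_at(k1,store), locked(d_lab_dock), open(d_dock_store)}

== RESULT ==
["at(store)", "have(k1)", "key_at(k1,store)", "locked(d_lab_dock)", "open(d_dock_store)"]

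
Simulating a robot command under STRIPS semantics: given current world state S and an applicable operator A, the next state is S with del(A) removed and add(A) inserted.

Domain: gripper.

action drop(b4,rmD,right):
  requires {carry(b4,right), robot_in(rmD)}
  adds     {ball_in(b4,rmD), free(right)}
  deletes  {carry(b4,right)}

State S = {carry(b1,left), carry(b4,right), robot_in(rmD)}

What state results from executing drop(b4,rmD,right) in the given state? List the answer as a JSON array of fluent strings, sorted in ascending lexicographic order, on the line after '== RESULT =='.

Compute (S \ del) ∪ add:
  pre ⊆ S: {carry(b4,right), robot_in(rmD)} ⊆ S  — applicable
  S \ del = {carry(b1,left), robot_in(rmD)}
  ∪ add   = {ball_in(b4,rmD), carry(b1,left), free(right), robot_in(rmD)}

== RESULT ==
["ball_in(b4,rmD)", "carry(b1,left)", "free(right)", "robot_in(rmD)"]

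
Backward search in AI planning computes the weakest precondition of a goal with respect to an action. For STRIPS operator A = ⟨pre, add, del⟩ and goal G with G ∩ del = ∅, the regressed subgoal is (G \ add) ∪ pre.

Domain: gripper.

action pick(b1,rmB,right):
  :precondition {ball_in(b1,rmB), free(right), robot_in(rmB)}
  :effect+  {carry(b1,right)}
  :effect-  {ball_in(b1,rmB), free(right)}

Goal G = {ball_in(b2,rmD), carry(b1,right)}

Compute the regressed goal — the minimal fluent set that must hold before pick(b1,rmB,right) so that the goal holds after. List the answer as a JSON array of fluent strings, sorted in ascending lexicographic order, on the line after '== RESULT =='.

Regress:
  G ∩ del = {}  (empty — regression defined)
  G \ add = {ball_in(b2,rmD), carry(b1,right)} \ {carry(b1,right)} = {ball_in(b2,rmD)}
  ∪ pre   = {ball_in(b2,rmD)} ∪ {ball_in(b1,rmB), free(right), robot_in(rmB)}
          = {ball_in(b1,rmB), ball_in(b2,rmD), free(right), robot_in(rmB)}

== RESULT ==
["ball_in(b1,rmB)", "ball_in(b2,rmD)", "free(right)", "robot_in(rmB)"]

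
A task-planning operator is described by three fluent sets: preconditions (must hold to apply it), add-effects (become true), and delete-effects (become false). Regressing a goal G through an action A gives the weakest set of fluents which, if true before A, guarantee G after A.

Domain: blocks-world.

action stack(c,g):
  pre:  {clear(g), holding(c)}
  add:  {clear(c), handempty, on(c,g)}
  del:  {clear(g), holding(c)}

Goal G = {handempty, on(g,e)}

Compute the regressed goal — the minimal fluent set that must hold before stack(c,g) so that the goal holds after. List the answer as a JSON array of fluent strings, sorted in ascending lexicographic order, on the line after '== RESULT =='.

Compute (G \ add) ∪ pre:
  G ∩ del = {}  (empty — regression defined)
  G \ add = {handempty, on(g,e)} \ {clear(c), handempty, on(c,g)} = {on(g,e)}
  ∪ pre   = {on(g,e)} ∪ {clear(g), holding(c)}
          = {clear(g), holding(c), on(g,e)}

== RESULT ==
["clear(g)", "holding(c)", "on(g,e)"]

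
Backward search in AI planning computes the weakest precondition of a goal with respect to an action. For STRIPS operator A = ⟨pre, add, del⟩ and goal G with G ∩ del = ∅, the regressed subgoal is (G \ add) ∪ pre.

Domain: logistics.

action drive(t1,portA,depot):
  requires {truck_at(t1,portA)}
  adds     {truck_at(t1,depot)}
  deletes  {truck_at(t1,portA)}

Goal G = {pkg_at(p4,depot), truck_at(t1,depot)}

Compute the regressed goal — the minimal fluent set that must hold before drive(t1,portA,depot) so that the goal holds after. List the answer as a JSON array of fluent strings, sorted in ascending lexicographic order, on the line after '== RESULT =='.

Regress:
  G ∩ del = {}  (empty — regression defined)
  G \ add = {pkg_at(p4,depot), truck_at(t1,depot)} \ {truck_at(t1,depot)} = {pkg_at(p4,depot)}
  ∪ pre   = {pkg_at(p4,depot)} ∪ {truck_at(t1,portA)}
          = {pkg_at(p4,depot), truck_at(t1,portA)}

== RESULT ==
["pkg_at(p4,depot)", "truck_at(t1,portA)"]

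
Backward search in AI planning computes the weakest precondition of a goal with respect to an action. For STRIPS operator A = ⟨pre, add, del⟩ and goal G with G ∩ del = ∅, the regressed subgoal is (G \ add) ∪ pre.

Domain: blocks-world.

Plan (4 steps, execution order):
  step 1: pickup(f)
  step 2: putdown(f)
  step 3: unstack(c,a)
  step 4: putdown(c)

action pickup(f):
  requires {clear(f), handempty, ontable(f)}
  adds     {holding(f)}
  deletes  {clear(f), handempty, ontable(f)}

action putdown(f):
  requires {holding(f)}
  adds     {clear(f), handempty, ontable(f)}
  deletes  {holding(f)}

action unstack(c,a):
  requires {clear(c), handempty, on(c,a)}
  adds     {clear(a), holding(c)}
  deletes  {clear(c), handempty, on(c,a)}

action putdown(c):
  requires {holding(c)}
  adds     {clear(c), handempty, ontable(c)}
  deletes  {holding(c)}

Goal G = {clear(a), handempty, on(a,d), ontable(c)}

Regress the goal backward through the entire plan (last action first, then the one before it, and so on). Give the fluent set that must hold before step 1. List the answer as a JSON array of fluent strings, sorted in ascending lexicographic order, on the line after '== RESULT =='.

Work backward from the goal:
  through step 4 (putdown(c)): drop {handempty, ontable(c)}, keep {clear(a), on(a,d)}, require {holding(c)}
    → {clear(a), holding(c), on(a,d)}
  through step 3 (unstack(c,a)): drop {clear(a), holding(c)}, keep {on(a,d)}, require {clear(c), handempty, on(c,a)}
    → {clear(c), handempty, on(a,d), on(c,a)}
  through step 2 (putdown(f)): drop {handempty}, keep {clear(c), on(a,d), on(c,a)}, require {holding(f)}
    → {clear(c), holding(f), on(a,d), on(c,a)}
  through step 1 (pickup(f)): drop {holding(f)}, keep {clear(c), on(a,d), on(c,a)}, require {clear(f), handempty, ontable(f)}
    → {clear(c), clear(f), handempty, on(a,d), on(c,a), ontable(f)}

== RESULT ==
["clear(c)", "clear(f)", "handempty", "on(a,d)", "on(c,a)", "ontable(f)"]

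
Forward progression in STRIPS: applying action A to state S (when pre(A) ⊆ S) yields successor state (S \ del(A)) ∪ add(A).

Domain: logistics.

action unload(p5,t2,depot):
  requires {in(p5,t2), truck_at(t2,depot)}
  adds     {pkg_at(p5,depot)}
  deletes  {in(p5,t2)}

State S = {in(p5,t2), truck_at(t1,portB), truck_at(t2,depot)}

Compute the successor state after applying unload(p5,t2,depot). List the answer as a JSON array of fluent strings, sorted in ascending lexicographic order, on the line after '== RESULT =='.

Compute (S \ del) ∪ add:
  pre ⊆ S: {in(p5,t2), truck_at(t2,depot)} ⊆ S  — applicable
  S \ del = {truck_at(t1,portB), truck_at(t2,depot)}
  ∪ add   = {pkg_at(p5,depot), truck_at(t1,portB), truck_at(t2,depot)}

== RESULT ==
["pkg_at(p5,depot)", "truck_at(t1,portB)", "truck_at(t2,depot)"]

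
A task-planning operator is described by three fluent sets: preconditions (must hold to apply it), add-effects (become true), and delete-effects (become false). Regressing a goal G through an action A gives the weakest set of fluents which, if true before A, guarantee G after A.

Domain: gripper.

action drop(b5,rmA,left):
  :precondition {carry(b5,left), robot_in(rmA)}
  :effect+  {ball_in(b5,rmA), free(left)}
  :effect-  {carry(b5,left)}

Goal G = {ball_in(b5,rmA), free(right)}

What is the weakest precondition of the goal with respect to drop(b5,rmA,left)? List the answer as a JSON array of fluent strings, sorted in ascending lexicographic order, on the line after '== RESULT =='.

Regress:
  G ∩ del = {}  (empty — regression defined)
  G \ add = {ball_in(b5,rmA), free(right)} \ {ball_in(b5,rmA), free(left)} = {free(right)}
  ∪ pre   = {free(right)} ∪ {carry(b5,left), robot_in(rmA)}
          = {carry(b5,left), free(right), robot_in(rmA)}

== RESULT ==
["carry(b5,left)", "free(right)", "robot_in(rmA)"]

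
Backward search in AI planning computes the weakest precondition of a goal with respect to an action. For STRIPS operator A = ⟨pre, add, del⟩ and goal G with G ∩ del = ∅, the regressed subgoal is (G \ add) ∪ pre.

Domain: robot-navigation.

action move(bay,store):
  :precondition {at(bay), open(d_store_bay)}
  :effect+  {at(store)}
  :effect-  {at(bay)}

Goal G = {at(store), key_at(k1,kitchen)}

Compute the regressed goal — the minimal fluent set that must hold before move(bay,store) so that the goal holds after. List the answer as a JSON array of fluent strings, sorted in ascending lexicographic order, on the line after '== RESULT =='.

Regress:
  G ∩ del = {}  (empty — regression defined)
  G \ add = {at(store), key_at(k1,kitchen)} \ {at(store)} = {key_at(k1,kitchen)}
  ∪ pre   = {key_at(k1,kitchen)} ∪ {at(bay), open(d_store_bay)}
          = {at(bay), key_at(k1,kitchen), open(d_store_bay)}

== RESULT ==
["at(bay)", "key_at(k1,kitchen)", "open(d_store_bay)"]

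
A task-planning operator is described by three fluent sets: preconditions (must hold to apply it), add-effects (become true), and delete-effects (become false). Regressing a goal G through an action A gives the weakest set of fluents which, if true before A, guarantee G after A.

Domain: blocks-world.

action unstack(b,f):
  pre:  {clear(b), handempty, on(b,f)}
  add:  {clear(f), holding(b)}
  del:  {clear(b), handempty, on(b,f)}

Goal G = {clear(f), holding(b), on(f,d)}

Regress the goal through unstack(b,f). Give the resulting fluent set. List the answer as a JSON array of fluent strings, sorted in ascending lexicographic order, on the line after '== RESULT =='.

Regress:
  G ∩ del = {}  (empty — regression defined)
  G \ add = {clear(f), holding(b), on(f,d)} \ {clear(f), holding(b)} = {on(f,d)}
  ∪ pre   = {on(f,d)} ∪ {clear(b), handempty, on(b,f)}
          = {clear(b), handempty, on(b,f), on(f,d)}

== RESULT ==
["clear(b)", "handempty", "on(b,f)", "on(f,d)"]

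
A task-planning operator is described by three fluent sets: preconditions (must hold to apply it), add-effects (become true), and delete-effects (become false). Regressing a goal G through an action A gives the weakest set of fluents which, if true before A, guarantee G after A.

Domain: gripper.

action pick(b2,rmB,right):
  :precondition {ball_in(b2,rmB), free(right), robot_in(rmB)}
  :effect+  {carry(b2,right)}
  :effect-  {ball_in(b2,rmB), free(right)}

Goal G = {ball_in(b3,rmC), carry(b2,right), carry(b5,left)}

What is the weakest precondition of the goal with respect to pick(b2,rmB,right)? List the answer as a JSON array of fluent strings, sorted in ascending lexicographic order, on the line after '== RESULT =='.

Regress:
  G ∩ del = {}  (empty — regression defined)
  G \ add = {ball_in(b3,rmC), carry(b2,right), carry(b5,left)} \ {carry(b2,right)} = {ball_in(b3,rmC), carry(b5,left)}
  ∪ pre   = {ball_in(b3,rmC), carry(b5,left)} ∪ {ball_in(b2,rmB), free(right), robot_in(rmB)}
          = {ball_in(b2,rmB), ball_in(b3,rmC), carry(b5,left), free(right), robot_in(rmB)}

== RESULT ==
["ball_in(b2,rmB)", "ball_in(b3,rmC)", "carry(b5,left)", "free(right)", "robot_in(rmB)"]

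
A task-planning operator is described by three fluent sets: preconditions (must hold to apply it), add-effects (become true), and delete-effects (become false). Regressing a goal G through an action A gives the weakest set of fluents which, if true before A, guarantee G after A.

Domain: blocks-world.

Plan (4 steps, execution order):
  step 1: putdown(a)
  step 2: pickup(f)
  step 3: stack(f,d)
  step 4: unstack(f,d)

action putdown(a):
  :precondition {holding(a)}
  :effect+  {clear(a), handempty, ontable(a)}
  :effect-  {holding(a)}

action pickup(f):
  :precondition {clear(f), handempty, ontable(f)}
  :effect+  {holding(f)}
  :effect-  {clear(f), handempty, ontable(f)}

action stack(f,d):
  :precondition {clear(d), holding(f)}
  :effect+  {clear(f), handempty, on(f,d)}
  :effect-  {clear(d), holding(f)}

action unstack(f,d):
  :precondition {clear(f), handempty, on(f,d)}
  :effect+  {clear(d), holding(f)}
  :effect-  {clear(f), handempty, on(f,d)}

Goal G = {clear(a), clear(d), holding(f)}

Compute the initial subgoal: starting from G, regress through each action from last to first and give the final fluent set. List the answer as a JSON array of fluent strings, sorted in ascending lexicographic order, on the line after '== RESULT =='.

Work backward from the goal:
  through step 4 (unstack(f,d)): drop {clear(d), holding(f)}, keep {clear(a)}, require {clear(f), handempty, on(f,d)}
    → {clear(a), clear(f), handempty, on(f,d)}
  through step 3 (stack(f,d)): drop {clear(f), handempty, on(f,d)}, keep {clear(a)}, require {clear(d), holding(f)}
    → {clear(a), clear(d), holding(f)}
  through step 2 (pickup(f)): drop {holding(f)}, keep {clear(a), clear(d)}, require {clear(f), handempty, ontable(f)}
    → {clear(a), clear(d), clear(f), handempty, ontable(f)}
  through step 1 (putdown(a)): drop {clear(a), handempty}, keep {clear(d), clear(f), ontable(f)}, require {holding(a)}
    → {clear(d), clear(f), holding(a), ontable(f)}

== RESULT ==
["clear(d)", "clear(f)", "holding(a)", "ontable(f)"]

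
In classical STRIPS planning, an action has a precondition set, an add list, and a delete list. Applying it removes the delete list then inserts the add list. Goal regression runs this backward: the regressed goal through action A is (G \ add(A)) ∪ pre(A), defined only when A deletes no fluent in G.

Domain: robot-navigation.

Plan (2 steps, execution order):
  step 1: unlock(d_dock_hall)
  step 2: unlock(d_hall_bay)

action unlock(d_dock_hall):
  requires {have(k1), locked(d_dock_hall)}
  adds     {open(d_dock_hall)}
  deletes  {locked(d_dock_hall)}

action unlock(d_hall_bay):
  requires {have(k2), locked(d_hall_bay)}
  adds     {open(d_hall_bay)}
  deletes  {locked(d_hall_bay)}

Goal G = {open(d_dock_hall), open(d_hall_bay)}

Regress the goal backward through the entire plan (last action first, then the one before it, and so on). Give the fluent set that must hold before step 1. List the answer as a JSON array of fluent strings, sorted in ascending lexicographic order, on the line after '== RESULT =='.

Work backward from the goal:
  through step 2 (unlock(d_hall_bay)): drop {open(d_hall_bay)}, keep {open(d_dock_hall)}, require {have(k2), locked(d_hall_bay)}
    → {have(k2), locked(d_hall_bay), open(d_dock_hall)}
  through step 1 (unlock(d_dock_hall)): drop {open(d_dock_hall)}, keep {have(k2), locked(d_hall_bay)}, require {have(k1), locked(d_dock_hall)}
    → {have(k1), have(k2), locked(d_dock_hall), locked(d_hall_bay)}

== RESULT ==
["have(k1)", "have(k2)", "locked(d_dock_hall)", "locked(d_hall_bay)"]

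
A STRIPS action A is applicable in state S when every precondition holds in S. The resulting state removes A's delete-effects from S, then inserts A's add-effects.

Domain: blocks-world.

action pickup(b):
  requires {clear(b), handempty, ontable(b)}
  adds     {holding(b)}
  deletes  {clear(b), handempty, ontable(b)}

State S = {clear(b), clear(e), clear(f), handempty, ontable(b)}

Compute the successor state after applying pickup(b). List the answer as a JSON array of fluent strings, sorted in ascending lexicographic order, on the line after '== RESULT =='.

Compute (S \ del) ∪ add:
  pre ⊆ S: {clear(b), handempty, ontable(b)} ⊆ S  — applicable
  S \ del = {clear(e), clear(f)}
  ∪ add   = {clear(e), clear(f), holding(b)}

== RESULT ==
["clear(e)", "clear(f)", "holding(b)"]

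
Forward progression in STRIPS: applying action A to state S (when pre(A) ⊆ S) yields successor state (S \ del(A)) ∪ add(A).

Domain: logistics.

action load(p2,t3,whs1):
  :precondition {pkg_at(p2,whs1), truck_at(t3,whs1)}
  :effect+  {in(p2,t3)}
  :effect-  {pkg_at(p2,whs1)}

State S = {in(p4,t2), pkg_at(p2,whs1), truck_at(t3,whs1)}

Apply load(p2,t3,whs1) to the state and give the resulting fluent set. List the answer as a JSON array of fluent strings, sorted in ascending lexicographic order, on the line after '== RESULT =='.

Progress:
  pre ⊆ S: {pkg_at(p2,whs1), truck_at(t3,whs1)} ⊆ S  — applicable
  S \ del = {in(p4,t2), truck_at(t3,whs1)}
  ∪ add   = {in(p2,t3), in(p4,t2), truck_at(t3,whs1)}

== RESULT ==
["in(p2,t3)", "in(p4,t2)", "truck_at(t3,whs1)"]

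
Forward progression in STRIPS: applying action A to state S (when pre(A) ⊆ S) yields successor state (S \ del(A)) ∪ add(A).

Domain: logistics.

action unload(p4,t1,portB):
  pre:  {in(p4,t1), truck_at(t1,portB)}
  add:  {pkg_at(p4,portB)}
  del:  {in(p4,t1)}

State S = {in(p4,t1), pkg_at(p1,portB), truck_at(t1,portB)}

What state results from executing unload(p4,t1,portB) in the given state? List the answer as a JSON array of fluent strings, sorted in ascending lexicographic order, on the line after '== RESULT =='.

Progress:
  pre ⊆ S: {in(p4,t1), truck_at(t1,portB)} ⊆ S  — applicable
  S \ del = {pkg_at(p1,portB), truck_at(t1,portB)}
  ∪ add   = {pkg_at(p1,portB), pkg_at(p4,portB), truck_at(t1,portB)}

== RESULT ==
["pkg_at(p1,portB)", "pkg_at(p4,portB)", "truck_at(t1,portB)"]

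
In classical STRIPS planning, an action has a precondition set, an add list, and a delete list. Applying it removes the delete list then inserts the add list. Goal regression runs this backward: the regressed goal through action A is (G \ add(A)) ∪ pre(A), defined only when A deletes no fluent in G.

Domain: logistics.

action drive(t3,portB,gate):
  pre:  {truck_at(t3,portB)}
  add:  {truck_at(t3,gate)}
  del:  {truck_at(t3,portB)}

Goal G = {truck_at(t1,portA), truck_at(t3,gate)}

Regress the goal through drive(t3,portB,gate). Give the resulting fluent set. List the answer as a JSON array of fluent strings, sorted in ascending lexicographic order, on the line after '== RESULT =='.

Regress:
  G ∩ del = {}  (empty — regression defined)
  G \ add = {truck_at(t1,portA), truck_at(t3,gate)} \ {truck_at(t3,gate)} = {truck_at(t1,portA)}
  ∪ pre   = {truck_at(t1,portA)} ∪ {truck_at(t3,portB)}
          = {truck_at(t1,portA), truck_at(t3,portB)}

== RESULT ==
["truck_at(t1,portA)", "truck_at(t3,portB)"]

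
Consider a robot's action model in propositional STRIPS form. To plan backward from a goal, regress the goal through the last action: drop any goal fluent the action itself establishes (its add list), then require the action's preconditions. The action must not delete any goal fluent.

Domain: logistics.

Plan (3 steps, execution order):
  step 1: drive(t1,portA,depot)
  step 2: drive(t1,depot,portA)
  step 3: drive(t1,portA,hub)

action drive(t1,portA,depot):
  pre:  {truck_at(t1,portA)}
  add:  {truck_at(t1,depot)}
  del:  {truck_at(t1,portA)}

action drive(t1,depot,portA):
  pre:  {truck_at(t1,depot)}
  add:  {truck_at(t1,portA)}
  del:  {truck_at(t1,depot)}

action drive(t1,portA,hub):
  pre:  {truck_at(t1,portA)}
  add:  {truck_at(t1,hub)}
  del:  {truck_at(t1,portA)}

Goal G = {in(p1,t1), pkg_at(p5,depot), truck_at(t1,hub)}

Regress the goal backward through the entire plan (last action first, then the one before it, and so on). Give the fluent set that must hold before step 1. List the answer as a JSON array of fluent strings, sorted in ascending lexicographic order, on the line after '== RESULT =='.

Regress step by step:
  through step 3 (drive(t1,portA,hub)): drop {truck_at(t1,hub)}, keep {in(p1,t1), pkg_at(p5,depot)}, require {truck_at(t1,portA)}
    → {in(p1,t1), pkg_at(p5,depot), truck_at(t1,portA)}
  through step 2 (drive(t1,depot,portA)): drop {truck_at(t1,portA)}, keep {in(p1,t1), pkg_at(p5,depot)}, require {truck_at(t1,depot)}
    → {in(p1,t1), pkg_at(p5,depot), truck_at(t1,depot)}
  through step 1 (drive(t1,portA,depot)): drop {truck_at(t1,depot)}, keep {in(p1,t1), pkg_at(p5,depot)}, require {truck_at(t1,portA)}
    → {in(p1,t1), pkg_at(p5,depot), truck_at(t1,portA)}

== RESULT ==
["in(p1,t1)", "pkg_at(p5,depot)", "truck_at(t1,portA)"]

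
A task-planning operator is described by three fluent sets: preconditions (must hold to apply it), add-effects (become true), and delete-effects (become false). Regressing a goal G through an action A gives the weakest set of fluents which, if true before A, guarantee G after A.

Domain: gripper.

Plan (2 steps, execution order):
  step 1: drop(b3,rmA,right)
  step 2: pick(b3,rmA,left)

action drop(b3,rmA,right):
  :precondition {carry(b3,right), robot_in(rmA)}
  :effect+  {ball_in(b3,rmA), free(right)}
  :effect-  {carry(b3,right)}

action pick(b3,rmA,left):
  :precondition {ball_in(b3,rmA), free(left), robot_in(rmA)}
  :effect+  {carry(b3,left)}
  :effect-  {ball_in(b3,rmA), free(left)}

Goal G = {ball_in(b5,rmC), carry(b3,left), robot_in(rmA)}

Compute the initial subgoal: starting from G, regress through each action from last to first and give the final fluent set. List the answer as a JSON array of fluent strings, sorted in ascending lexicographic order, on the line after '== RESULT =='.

Work backward from the goal:
  through step 2 (pick(b3,rmA,left)): drop {carry(b3,left)}, keep {ball_in(b5,rmC), robot_in(rmA)}, require {ball_in(b3,rmA), free(left), robot_in(rmA)}
    → {ball_in(b3,rmA), ball_in(b5,rmC), free(left), robot_in(rmA)}
  through step 1 (drop(b3,rmA,right)): drop {ball_in(b3,rmA)}, keep {ball_in(b5,rmC), free(left), robot_in(rmA)}, require {carry(b3,right), robot_in(rmA)}
    → {ball_in(b5,rmC), carry(b3,right), free(left), robot_in(rmA)}

== RESULT ==
["ball_in(b5,rmC)", "carry(b3,right)", "free(left)", "robot_in(rmA)"]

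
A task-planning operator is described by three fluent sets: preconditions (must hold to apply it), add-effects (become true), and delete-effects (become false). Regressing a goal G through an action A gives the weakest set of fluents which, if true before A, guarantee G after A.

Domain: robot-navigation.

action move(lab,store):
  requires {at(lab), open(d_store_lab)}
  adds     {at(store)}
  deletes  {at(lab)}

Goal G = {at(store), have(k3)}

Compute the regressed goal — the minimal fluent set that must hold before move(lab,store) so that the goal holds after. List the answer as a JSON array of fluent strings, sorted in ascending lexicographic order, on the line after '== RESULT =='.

Regress:
  G ∩ del = {}  (empty — regression defined)
  G \ add = {at(store), have(k3)} \ {at(store)} = {have(k3)}
  ∪ pre   = {have(k3)} ∪ {at(lab), open(d_store_lab)}
          = {at(lab), have(k3), open(d_store_lab)}

== RESULT ==
["at(lab)", "have(k3)", "open(d_store_lab)"]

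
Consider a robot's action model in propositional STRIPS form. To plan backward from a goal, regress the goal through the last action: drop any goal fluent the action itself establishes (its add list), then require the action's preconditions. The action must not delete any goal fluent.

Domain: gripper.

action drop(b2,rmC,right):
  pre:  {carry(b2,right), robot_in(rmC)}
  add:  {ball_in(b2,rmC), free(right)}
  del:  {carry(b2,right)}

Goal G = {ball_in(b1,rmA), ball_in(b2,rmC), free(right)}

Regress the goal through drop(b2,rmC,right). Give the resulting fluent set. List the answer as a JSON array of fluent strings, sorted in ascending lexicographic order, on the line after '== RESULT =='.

Compute (G \ add) ∪ pre:
  G ∩ del = {}  (empty — regression defined)
  G \ add = {ball_in(b1,rmA), ball_in(b2,rmC), free(right)} \ {ball_in(b2,rmC), free(right)} = {ball_in(b1,rmA)}
  ∪ pre   = {ball_in(b1,rmA)} ∪ {carry(b2,right), robot_in(rmC)}
          = {ball_in(b1,rmA), carry(b2,right), robot_in(rmC)}

== RESULT ==
["ball_in(b1,rmA)", "carry(b2,right)", "robot_in(rmC)"]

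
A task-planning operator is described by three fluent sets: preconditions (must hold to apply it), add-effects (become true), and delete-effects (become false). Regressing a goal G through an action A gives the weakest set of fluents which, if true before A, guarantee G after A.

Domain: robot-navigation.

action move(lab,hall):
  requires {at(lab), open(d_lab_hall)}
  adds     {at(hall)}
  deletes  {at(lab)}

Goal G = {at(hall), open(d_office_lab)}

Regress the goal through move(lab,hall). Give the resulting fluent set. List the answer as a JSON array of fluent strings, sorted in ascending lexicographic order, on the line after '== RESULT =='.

Compute (G \ add) ∪ pre:
  G ∩ del = {}  (empty — regression defined)
  G \ add = {at(hall), open(d_office_lab)} \ {at(hall)} = {open(d_office_lab)}
  ∪ pre   = {open(d_office_lab)} ∪ {at(lab), open(d_lab_hall)}
          = {at(lab), open(d_lab_hall), open(d_office_lab)}

== RESULT ==
["at(lab)", "open(d_lab_hall)", "open(d_office_lab)"]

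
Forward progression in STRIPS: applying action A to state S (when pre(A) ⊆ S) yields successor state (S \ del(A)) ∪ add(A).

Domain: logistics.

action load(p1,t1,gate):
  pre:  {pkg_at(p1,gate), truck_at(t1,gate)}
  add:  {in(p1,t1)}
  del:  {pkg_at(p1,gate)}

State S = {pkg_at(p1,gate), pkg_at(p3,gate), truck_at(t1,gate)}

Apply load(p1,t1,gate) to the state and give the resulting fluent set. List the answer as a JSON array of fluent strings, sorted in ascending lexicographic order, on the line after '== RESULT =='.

Compute (S \ del) ∪ add:
  pre ⊆ S: {pkg_at(p1,gate), truck_at(t1,gate)} ⊆ S  — applicable
  S \ del = {pkg_at(p3,gate), truck_at(t1,gate)}
  ∪ add   = {in(p1,t1), pkg_at(p3,gate), truck_at(t1,gate)}

== RESULT ==
["in(p1,t1)", "pkg_at(p3,gate)", "truck_at(t1,gate)"]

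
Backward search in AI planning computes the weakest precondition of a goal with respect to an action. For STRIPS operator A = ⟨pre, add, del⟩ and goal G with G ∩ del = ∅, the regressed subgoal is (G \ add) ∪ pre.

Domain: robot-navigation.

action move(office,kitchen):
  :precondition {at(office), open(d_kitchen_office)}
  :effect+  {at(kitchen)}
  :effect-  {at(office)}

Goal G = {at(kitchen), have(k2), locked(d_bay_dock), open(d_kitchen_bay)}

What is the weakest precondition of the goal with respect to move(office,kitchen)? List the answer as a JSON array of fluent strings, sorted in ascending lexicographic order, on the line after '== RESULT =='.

Regress:
  G ∩ del = {}  (empty — regression defined)
  G \ add = {at(kitchen), have(k2), locked(d_bay_dock), open(d_kitchen_bay)} \ {at(kitchen)} = {have(k2), locked(d_bay_dock), open(d_kitchen_bay)}
  ∪ pre   = {have(k2), locked(d_bay_dock), open(d_kitchen_bay)} ∪ {at(office), open(d_kitchen_office)}
          = {at(office), have(k2), locked(d_bay_dock), open(d_kitchen_bay), open(d_kitchen_office)}

== RESULT ==
["at(office)", "have(k2)", "locked(d_bay_dock)", "open(d_kitchen_bay)", "open(d_kitchen_office)"]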